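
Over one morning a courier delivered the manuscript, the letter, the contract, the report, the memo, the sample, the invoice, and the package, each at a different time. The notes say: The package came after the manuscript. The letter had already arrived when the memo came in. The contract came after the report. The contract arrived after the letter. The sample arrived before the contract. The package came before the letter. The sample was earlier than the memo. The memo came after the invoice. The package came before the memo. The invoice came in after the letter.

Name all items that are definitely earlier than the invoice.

Directly stated before the invoice: the letter.
The manuscript reaches the invoice via the manuscript → the package → the letter → the invoice.
The package reaches the invoice via the package → the letter → the invoice.
No chain forces the memo (or any of the others) ahead of the invoice.

the letter, the manuscript, the package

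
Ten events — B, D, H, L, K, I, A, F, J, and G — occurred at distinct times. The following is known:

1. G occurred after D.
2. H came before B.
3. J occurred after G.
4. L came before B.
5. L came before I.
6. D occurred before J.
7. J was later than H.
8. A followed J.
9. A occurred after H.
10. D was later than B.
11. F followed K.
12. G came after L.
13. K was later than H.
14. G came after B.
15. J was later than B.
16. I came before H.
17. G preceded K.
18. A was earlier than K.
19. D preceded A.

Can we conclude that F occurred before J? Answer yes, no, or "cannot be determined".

no

Tracing the constraints gives J → A → K → F, so J must come before F.
That means F cannot be before J.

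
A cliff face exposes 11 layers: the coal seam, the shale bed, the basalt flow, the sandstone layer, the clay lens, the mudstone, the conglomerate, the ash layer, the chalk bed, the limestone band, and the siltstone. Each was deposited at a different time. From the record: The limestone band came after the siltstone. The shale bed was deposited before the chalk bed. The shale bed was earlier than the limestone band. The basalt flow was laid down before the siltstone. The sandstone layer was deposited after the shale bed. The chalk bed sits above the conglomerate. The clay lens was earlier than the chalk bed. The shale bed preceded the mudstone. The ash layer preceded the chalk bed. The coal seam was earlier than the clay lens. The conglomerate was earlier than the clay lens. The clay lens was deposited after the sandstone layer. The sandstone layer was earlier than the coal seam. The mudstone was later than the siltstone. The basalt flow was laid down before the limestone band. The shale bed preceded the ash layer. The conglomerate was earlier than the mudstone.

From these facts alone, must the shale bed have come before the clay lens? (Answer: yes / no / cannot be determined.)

Chain the constraints: the shale bed → the sandstone layer → the clay lens. Each link is directly stated, so the shale bed comes before the clay lens.

yes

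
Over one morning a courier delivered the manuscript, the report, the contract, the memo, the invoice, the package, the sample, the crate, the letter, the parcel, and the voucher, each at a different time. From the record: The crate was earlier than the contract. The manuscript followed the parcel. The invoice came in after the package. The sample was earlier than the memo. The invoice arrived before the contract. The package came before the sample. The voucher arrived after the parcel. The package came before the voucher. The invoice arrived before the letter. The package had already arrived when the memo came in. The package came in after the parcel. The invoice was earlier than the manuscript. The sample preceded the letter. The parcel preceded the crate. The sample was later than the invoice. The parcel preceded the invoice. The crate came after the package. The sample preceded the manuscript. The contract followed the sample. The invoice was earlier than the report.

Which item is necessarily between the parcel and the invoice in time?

Tracing the constraints gives the parcel → the package → the invoice, so the package sits after the parcel and before the invoice.
No other item is forced both after the parcel and before the invoice.

the package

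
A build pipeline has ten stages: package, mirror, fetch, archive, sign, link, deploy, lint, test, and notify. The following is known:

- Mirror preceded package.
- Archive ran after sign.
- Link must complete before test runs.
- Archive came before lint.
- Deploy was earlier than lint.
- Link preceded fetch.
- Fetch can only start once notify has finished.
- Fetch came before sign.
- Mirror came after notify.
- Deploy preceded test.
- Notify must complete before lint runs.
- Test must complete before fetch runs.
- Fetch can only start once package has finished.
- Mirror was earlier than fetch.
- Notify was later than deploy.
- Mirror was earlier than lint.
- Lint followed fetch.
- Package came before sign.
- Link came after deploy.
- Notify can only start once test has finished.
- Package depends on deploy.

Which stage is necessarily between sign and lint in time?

Tracing the constraints gives sign → archive → lint, so archive sits after sign and before lint.
No other stage is forced both after sign and before lint.

archive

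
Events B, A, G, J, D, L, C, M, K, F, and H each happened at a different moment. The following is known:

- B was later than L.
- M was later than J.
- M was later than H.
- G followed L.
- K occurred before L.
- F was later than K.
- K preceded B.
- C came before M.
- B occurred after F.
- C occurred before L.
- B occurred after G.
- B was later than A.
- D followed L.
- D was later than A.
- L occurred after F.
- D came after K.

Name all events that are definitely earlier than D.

A, C, F, K, L

Directly stated before D: A, K, and L.
C reaches D via C → L → D.
F reaches D via F → L → D.
No chain forces M (or any of the others) ahead of D.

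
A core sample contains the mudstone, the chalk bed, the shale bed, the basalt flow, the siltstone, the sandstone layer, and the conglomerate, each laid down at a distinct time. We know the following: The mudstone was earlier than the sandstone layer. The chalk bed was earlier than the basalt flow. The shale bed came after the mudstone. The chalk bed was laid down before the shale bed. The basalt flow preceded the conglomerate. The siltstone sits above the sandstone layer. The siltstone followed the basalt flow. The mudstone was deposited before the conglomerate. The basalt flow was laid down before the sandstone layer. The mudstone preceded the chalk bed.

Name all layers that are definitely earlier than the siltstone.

Directly stated before the siltstone: the basalt flow and the sandstone layer.
The chalk bed reaches the siltstone via the chalk bed → the basalt flow → the siltstone.
The mudstone reaches the siltstone via the mudstone → the sandstone layer → the siltstone.
No chain forces the shale bed (or any of the others) ahead of the siltstone.

the basalt flow, the chalk bed, the mudstone, the sandstone layer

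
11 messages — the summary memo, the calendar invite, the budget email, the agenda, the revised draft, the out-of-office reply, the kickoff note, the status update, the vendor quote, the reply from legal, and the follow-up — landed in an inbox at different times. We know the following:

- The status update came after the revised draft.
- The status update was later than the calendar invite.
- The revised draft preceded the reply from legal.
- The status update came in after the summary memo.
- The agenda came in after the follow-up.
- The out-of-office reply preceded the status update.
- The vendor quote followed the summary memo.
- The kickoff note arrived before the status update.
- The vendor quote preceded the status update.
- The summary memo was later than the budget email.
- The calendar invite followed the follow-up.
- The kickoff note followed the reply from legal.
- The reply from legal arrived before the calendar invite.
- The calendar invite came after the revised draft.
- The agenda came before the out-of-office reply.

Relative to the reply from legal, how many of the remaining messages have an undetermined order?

Forced before the reply from legal: the revised draft; forced after the reply from legal: the calendar invite, the kickoff note, and the status update.
That leaves the agenda, the budget email, the follow-up, the out-of-office reply, the summary memo, and the vendor quote with no forced order relative to the reply from legal — 6.

6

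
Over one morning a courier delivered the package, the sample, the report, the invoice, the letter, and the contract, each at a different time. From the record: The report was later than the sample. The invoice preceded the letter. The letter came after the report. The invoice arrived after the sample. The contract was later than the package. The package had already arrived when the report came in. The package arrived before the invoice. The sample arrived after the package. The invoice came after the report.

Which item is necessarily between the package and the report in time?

Tracing the constraints gives the package → the sample → the report, so the sample sits after the package and before the report.
No other item is forced both after the package and before the report.

the sample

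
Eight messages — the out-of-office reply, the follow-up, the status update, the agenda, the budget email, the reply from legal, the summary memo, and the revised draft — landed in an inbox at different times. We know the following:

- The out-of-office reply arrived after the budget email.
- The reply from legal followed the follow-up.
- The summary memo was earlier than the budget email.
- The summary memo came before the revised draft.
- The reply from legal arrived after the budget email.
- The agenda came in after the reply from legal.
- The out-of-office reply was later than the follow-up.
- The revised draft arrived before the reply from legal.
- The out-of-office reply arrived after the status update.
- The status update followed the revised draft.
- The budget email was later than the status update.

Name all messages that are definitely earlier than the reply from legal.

Directly stated before the reply from legal: the budget email, the follow-up, and the revised draft.
The status update reaches the reply from legal via the status update → the budget email → the reply from legal.
The summary memo reaches the reply from legal via the summary memo → the budget email → the reply from legal.
No chain forces the agenda (or any of the others) ahead of the reply from legal.

the budget email, the follow-up, the revised draft, the status update, the summary memo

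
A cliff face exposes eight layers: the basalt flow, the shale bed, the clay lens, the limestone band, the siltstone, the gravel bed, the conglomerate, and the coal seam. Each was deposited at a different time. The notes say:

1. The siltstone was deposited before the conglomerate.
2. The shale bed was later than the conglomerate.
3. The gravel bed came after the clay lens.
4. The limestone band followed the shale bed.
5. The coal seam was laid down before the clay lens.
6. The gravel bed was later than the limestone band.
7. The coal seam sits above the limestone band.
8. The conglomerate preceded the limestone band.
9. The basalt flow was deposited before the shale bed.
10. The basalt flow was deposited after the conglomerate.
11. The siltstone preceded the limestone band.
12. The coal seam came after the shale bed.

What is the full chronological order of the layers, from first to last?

the siltstone, the conglomerate, the basalt flow, the shale bed, the limestone band, the coal seam, the clay lens, the gravel bed

The constraints fix every adjacent pair, so only one ordering works:
the siltstone → the conglomerate → the basalt flow → the shale bed → the limestone band → the coal seam → the clay lens → the gravel bed.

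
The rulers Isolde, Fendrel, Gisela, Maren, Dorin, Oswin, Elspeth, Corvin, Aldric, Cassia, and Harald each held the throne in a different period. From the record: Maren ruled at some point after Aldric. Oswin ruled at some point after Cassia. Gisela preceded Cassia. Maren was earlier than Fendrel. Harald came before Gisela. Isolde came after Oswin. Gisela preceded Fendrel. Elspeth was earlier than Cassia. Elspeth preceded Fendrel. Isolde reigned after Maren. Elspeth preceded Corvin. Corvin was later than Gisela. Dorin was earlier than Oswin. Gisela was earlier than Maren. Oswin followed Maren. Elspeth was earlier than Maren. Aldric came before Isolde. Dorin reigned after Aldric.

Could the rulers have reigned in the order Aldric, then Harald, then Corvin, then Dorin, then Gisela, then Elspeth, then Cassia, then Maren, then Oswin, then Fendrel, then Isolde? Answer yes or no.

no

The constraints require Elspeth before Corvin, but in the proposed sequence Corvin appears ahead of Elspeth. That one violation is enough.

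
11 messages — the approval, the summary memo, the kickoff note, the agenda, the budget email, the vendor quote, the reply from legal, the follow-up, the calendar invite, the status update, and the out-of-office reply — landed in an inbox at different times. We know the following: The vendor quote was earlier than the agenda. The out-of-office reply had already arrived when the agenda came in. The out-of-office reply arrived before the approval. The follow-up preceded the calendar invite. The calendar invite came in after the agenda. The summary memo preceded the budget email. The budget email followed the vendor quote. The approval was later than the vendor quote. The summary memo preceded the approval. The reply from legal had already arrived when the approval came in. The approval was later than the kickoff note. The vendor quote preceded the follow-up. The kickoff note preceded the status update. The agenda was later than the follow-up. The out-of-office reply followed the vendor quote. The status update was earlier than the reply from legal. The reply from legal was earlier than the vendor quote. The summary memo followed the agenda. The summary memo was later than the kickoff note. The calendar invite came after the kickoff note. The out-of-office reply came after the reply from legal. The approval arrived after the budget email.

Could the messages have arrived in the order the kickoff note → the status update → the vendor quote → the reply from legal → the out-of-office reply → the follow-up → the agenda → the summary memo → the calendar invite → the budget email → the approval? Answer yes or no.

The constraints require the reply from legal before the vendor quote, but in the proposed sequence the vendor quote appears ahead of the reply from legal. That one violation is enough.

no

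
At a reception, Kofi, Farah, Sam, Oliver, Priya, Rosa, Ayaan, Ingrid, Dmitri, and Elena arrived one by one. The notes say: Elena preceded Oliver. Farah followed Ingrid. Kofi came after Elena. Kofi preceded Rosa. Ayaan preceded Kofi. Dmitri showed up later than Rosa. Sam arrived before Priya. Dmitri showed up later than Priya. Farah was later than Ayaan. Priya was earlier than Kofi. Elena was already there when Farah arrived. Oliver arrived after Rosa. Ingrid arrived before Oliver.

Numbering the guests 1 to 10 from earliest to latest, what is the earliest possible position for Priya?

2

Sam must come before Priya — 1 forced predecessor.
Nothing else is forced ahead of Priya, so their earliest slot is position 1 + 1 = 2.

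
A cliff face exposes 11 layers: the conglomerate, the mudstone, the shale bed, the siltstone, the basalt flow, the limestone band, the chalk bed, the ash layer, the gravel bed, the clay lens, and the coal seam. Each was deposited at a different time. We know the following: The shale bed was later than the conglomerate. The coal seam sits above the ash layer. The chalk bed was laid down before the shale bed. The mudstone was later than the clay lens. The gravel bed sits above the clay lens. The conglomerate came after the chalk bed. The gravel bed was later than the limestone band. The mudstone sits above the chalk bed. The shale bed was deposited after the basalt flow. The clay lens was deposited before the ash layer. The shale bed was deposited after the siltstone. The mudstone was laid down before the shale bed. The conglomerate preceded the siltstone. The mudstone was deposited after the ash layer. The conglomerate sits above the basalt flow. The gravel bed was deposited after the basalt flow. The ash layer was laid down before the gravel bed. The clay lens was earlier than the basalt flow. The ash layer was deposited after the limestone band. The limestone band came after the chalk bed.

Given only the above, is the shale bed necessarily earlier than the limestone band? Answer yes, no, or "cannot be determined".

Tracing the constraints gives the limestone band → the ash layer → the mudstone → the shale bed, so the limestone band must come before the shale bed.
That means the shale bed cannot be before the limestone band.

no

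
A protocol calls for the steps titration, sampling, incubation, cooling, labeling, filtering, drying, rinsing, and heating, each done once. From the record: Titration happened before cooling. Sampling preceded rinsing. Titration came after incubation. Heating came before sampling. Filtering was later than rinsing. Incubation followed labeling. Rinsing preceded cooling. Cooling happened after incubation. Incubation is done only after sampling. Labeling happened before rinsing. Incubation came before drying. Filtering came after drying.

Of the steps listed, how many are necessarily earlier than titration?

Directly stated before titration: incubation.
Heating reaches titration via heating → sampling → incubation → titration.
Labeling reaches titration via labeling → incubation → titration.
Sampling reaches titration via sampling → incubation → titration.
No chain forces drying (or any of the others) ahead of titration.
That's heating, incubation, labeling, and sampling — 4 in all.

4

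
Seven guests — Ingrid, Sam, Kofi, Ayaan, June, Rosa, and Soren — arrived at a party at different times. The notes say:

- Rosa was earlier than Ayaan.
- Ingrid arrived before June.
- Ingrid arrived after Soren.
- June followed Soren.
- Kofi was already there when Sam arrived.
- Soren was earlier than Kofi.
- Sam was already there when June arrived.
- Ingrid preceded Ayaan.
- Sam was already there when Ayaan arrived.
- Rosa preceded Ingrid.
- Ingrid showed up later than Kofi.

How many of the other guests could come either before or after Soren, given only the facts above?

1

Forced after Soren: Ayaan, Ingrid, June, Kofi, and Sam.
That leaves Rosa with no forced order relative to Soren — 1.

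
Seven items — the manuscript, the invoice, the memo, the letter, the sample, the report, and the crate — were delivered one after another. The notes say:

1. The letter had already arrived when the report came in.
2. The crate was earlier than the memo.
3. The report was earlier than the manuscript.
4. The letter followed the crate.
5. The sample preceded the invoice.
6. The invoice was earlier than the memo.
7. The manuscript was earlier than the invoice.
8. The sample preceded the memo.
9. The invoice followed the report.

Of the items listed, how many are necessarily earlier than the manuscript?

3

Directly stated before the manuscript: the report.
The crate reaches the manuscript via the crate → the letter → the report → the manuscript.
The letter reaches the manuscript via the letter → the report → the manuscript.
That's the crate, the letter, and the report — 3 in all.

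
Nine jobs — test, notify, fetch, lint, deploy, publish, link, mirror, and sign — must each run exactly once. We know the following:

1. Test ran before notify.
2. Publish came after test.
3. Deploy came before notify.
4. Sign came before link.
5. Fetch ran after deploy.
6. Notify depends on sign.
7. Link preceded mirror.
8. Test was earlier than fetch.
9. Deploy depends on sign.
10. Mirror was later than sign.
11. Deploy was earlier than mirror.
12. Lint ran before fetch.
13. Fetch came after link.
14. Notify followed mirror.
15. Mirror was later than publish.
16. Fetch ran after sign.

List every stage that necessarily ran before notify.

Directly stated before notify: deploy, mirror, sign, and test.
Link reaches notify via link → mirror → notify.
Publish reaches notify via publish → mirror → notify.
No chain forces lint (or any of the others) ahead of notify.

deploy, link, mirror, publish, sign, test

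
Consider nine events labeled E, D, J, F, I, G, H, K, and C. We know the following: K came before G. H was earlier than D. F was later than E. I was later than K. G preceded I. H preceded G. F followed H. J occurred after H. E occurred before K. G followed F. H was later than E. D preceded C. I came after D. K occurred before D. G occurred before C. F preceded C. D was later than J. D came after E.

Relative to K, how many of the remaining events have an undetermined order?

Forced before K: E; forced after K: C, D, G, and I.
That leaves F, H, and J with no forced order relative to K — 3.

3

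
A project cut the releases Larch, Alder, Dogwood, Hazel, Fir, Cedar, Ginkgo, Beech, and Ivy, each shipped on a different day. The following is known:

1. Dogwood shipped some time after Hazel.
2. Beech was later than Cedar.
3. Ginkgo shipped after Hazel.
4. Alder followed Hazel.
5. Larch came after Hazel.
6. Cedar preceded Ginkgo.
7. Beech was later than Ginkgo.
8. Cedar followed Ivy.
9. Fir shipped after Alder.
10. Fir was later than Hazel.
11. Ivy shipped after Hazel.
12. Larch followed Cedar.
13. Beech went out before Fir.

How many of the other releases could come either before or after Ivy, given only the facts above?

Forced before Ivy: Hazel; forced after Ivy: Beech, Cedar, Fir, Ginkgo, and Larch.
That leaves Alder and Dogwood with no forced order relative to Ivy — 2.

2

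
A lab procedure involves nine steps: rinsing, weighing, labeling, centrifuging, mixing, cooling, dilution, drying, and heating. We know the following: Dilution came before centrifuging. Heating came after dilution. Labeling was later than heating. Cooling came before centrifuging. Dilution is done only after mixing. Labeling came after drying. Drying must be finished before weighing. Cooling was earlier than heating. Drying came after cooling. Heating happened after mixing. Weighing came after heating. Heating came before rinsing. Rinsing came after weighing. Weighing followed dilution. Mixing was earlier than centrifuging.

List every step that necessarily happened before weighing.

cooling, dilution, drying, heating, mixing

Directly stated before weighing: dilution, drying, and heating.
Cooling reaches weighing via cooling → heating → weighing.
Mixing reaches weighing via mixing → heating → weighing.
No chain forces rinsing (or any of the others) ahead of weighing.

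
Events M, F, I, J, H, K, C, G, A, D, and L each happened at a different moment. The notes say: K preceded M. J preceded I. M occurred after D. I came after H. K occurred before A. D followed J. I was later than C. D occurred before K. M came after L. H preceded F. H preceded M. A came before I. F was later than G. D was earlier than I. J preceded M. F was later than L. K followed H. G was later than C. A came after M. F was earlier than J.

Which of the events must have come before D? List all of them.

Directly stated before D: J.
C reaches D via C → G → F → J → D.
F reaches D via F → J → D.
G reaches D via G → F → J → D.
Likewise H and L each reach D by chaining the stated constraints.

C, F, G, H, J, L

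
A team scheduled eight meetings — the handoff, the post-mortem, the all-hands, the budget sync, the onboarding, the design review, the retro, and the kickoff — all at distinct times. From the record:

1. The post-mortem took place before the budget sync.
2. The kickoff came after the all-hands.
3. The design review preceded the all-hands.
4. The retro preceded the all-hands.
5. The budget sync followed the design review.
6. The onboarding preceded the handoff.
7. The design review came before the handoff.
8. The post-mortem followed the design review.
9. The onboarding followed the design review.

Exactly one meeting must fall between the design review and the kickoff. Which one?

Tracing the constraints gives the design review → the all-hands → the kickoff, so the all-hands sits after the design review and before the kickoff.
No other meeting is forced both after the design review and before the kickoff.

the all-hands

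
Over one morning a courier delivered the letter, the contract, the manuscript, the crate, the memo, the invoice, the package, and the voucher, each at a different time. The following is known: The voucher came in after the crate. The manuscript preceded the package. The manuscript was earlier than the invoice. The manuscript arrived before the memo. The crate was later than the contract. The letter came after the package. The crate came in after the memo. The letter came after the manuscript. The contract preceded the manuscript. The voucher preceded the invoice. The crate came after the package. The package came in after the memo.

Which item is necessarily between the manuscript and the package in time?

the memo

Tracing the constraints gives the manuscript → the memo → the package, so the memo sits after the manuscript and before the package.
No other item is forced both after the manuscript and before the package.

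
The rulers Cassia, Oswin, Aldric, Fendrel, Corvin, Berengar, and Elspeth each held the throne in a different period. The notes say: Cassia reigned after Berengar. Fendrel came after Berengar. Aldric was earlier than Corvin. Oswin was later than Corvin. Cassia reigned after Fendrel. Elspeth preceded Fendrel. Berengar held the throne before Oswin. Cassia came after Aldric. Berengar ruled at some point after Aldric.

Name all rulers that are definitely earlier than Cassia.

Directly stated before Cassia: Aldric, Berengar, and Fendrel.
Elspeth reaches Cassia via Elspeth → Fendrel → Cassia.
No chain forces Oswin (or any of the others) ahead of Cassia.

Aldric, Berengar, Elspeth, Fendrel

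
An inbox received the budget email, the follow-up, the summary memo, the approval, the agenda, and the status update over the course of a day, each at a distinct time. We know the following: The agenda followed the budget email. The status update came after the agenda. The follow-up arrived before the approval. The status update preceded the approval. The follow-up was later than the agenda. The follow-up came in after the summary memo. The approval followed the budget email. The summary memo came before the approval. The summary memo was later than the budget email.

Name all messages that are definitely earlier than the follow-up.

the agenda, the budget email, the summary memo

Directly stated before the follow-up: the agenda and the summary memo.
The budget email reaches the follow-up via the budget email → the summary memo → the follow-up.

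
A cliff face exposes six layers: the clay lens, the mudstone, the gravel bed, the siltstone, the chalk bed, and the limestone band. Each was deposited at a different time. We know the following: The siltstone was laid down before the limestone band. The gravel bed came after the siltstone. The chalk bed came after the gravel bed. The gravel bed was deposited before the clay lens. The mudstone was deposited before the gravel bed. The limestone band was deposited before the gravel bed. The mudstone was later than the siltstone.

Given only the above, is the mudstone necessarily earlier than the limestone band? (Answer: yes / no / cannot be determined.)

No chain of stated constraints runs from the mudstone to the limestone band, and none runs from the limestone band to the mudstone either.
So the relative order of the mudstone and the limestone band is not fixed by the given facts.

cannot be determined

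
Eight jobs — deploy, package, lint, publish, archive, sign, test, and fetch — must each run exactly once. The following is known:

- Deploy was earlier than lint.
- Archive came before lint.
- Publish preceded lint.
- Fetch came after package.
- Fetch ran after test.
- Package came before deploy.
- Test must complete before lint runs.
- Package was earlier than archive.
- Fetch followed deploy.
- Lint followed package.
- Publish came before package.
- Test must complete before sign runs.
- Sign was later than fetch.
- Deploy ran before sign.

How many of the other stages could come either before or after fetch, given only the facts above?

2

Forced before fetch: deploy, package, publish, and test; forced after fetch: sign.
That leaves archive and lint with no forced order relative to fetch — 2.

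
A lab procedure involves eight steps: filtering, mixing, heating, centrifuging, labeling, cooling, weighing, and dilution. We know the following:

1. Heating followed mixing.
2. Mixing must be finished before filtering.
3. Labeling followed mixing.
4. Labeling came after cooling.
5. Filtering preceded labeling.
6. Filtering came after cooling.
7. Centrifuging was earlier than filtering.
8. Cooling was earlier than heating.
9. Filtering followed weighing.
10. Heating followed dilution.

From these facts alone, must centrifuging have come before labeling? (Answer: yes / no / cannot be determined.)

Chain the constraints: centrifuging → filtering → labeling. Each link is directly stated, so centrifuging comes before labeling.

yes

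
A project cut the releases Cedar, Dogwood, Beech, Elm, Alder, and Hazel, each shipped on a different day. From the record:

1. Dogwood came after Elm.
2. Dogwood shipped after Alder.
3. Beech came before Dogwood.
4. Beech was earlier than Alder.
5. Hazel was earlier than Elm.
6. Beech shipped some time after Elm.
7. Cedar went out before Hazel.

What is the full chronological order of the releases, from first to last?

The constraints fix every adjacent pair, so only one ordering works:
Cedar → Hazel → Elm → Beech → Alder → Dogwood.

Cedar, Hazel, Elm, Beech, Alder, Dogwood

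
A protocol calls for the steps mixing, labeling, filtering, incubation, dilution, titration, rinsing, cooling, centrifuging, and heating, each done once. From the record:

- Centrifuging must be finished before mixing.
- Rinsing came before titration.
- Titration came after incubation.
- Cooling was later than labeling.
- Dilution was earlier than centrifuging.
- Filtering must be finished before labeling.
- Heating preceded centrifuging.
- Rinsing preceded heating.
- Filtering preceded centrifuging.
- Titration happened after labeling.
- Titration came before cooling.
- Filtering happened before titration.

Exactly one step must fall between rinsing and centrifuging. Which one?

Tracing the constraints gives rinsing → heating → centrifuging, so heating sits after rinsing and before centrifuging.
No other step is forced both after rinsing and before centrifuging.

heating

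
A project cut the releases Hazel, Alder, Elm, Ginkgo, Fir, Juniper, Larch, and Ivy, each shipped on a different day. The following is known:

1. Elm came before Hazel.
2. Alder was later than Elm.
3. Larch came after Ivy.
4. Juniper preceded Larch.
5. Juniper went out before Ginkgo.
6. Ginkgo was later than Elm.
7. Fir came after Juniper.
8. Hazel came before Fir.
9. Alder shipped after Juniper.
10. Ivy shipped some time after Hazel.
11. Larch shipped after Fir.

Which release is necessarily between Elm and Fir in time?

Hazel

Tracing the constraints gives Elm → Hazel → Fir, so Hazel sits after Elm and before Fir.
No other release is forced both after Elm and before Fir.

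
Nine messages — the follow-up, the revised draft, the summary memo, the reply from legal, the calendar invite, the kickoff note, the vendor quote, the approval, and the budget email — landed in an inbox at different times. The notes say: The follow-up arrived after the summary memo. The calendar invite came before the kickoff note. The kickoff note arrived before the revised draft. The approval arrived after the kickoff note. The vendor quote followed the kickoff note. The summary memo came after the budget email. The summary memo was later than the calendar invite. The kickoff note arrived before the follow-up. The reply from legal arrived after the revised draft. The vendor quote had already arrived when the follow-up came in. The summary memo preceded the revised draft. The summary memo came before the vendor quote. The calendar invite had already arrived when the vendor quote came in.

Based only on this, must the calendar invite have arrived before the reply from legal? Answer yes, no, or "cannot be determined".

yes

Chain the constraints: the calendar invite → the summary memo → the revised draft → the reply from legal. Each link is directly stated, so the calendar invite comes before the reply from legal.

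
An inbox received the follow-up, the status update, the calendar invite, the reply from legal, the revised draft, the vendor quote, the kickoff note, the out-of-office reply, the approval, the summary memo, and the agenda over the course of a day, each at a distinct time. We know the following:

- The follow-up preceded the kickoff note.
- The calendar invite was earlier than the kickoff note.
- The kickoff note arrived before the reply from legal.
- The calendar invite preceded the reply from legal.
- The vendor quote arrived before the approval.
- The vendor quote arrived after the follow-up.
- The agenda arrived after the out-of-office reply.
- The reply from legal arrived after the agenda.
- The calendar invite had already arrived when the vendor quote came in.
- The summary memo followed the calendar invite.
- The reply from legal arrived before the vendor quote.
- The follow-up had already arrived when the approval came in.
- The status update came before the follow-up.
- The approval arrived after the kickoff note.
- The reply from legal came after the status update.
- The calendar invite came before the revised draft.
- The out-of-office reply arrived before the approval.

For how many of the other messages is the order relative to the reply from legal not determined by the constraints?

Forced before the reply from legal: the agenda, the calendar invite, the follow-up, the kickoff note, the out-of-office reply, and the status update; forced after the reply from legal: the approval and the vendor quote.
That leaves the revised draft and the summary memo with no forced order relative to the reply from legal — 2.

2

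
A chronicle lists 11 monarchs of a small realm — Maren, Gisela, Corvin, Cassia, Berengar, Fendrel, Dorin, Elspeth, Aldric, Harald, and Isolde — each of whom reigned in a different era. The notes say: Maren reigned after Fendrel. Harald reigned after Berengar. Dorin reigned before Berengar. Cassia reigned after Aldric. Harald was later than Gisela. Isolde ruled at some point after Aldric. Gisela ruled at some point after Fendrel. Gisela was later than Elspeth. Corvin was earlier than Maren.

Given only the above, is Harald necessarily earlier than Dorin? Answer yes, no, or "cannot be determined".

no

Tracing the constraints gives Dorin → Berengar → Harald, so Dorin must come before Harald.
That means Harald cannot be before Dorin.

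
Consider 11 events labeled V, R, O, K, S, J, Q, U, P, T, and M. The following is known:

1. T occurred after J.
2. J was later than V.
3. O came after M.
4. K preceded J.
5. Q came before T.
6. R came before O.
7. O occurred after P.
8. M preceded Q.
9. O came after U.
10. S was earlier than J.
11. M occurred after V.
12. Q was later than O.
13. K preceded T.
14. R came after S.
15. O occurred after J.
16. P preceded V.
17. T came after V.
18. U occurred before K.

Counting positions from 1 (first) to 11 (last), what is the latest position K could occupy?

K must come before J, O, Q, and T — 4 events forced after it.
Everything else can be placed before K in some valid order, so K can sit as late as position 11 − 4 = 7.

7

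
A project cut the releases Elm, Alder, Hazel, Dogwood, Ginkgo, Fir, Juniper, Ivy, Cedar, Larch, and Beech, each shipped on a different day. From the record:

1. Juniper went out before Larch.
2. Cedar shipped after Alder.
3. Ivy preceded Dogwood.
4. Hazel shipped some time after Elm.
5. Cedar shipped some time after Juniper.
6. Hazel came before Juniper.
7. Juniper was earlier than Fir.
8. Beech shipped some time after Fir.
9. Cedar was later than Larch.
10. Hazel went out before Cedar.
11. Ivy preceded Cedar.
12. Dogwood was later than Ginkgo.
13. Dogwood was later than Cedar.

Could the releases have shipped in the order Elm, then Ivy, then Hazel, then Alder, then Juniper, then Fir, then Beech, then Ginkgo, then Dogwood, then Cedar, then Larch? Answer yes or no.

no

The constraints require Cedar before Dogwood, but in the proposed sequence Dogwood appears ahead of Cedar. That one violation is enough.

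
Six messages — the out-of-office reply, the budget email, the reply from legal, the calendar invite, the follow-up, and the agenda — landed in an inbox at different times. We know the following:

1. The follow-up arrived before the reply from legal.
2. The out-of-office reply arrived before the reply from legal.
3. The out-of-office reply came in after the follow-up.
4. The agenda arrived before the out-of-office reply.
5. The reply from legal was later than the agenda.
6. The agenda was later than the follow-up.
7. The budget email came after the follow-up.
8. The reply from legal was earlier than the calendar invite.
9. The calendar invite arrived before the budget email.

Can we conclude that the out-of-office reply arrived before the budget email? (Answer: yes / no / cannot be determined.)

yes

Chain the constraints: the out-of-office reply → the reply from legal → the calendar invite → the budget email. Each link is directly stated, so the out-of-office reply comes before the budget email.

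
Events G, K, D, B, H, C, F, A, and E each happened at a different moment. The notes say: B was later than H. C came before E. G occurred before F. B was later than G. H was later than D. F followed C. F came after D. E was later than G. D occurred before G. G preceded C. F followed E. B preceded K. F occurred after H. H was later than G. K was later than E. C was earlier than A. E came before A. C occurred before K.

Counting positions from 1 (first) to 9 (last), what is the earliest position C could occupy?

D and G must both come before C — 2 forced predecessors.
Nothing else is forced ahead of C, so its earliest slot is position 2 + 1 = 3.

3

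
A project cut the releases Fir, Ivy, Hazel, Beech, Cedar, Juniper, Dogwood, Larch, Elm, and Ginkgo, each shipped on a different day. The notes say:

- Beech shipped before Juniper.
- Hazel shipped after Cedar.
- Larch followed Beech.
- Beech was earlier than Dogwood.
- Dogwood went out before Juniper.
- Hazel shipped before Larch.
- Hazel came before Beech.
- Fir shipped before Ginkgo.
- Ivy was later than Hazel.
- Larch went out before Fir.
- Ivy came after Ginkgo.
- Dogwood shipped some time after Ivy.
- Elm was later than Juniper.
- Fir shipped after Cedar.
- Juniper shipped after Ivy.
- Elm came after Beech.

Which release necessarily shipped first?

Cedar

Cedar has a chain of constraints placing it before every other release, so Cedar must be first.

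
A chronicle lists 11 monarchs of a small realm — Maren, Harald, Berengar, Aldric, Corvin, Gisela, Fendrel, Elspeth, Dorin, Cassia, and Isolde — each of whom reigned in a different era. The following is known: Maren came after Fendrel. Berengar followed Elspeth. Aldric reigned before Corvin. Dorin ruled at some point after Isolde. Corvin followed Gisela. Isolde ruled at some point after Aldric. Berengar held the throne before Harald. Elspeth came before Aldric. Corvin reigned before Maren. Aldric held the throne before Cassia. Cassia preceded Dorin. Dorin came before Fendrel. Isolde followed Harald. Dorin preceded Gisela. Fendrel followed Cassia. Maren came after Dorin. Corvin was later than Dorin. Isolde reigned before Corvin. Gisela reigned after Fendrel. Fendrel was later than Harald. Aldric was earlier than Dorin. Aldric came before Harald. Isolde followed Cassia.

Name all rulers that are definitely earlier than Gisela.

Directly stated before Gisela: Dorin and Fendrel.
Aldric reaches Gisela via Aldric → Dorin → Gisela.
Berengar reaches Gisela via Berengar → Harald → Fendrel → Gisela.
Cassia reaches Gisela via Cassia → Dorin → Gisela.
Likewise Elspeth, Harald, and Isolde each reach Gisela by chaining the stated constraints.
No chain forces Maren (or any of the others) ahead of Gisela.

Aldric, Berengar, Cassia, Dorin, Elspeth, Fendrel, Harald, Isolde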